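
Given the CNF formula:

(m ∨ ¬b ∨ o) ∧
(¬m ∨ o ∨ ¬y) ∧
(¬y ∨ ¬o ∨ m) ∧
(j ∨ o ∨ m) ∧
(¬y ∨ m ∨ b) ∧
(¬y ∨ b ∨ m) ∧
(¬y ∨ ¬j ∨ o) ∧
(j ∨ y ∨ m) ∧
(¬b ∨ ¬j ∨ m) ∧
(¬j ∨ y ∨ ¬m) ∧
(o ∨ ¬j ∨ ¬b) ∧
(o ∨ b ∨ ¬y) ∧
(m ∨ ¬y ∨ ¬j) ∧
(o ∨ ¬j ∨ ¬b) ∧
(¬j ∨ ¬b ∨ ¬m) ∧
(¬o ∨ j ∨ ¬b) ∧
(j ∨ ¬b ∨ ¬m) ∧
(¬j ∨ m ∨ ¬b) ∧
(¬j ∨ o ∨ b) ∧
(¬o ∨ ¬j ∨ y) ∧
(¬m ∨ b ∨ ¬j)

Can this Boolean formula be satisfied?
Yes

Yes, the formula is satisfiable.

One satisfying assignment is: m=True, y=False, b=False, j=False, o=True

Verification: With this assignment, all 21 clauses evaluate to true.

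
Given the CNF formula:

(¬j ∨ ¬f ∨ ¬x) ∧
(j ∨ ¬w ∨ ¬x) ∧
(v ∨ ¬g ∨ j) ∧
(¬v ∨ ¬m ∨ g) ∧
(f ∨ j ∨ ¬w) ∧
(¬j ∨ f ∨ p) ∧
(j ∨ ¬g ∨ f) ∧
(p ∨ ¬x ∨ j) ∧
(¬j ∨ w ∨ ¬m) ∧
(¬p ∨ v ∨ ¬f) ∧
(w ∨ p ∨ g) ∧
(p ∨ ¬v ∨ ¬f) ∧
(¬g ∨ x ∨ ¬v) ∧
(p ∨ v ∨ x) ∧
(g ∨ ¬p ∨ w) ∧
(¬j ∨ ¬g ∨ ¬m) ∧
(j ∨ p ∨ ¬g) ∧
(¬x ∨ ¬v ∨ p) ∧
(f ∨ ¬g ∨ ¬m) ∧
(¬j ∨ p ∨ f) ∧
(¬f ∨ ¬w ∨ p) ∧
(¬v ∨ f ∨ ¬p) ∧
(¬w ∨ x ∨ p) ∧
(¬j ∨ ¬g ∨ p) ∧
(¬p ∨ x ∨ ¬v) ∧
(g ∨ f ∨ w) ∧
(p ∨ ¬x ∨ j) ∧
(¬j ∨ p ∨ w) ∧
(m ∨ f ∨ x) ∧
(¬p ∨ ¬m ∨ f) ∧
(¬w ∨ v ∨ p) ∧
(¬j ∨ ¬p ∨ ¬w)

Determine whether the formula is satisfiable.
Yes

Yes, the formula is satisfiable.

One satisfying assignment is: w=False, j=True, g=True, m=False, p=True, x=True, v=False, f=False

Verification: With this assignment, all 32 clauses evaluate to true.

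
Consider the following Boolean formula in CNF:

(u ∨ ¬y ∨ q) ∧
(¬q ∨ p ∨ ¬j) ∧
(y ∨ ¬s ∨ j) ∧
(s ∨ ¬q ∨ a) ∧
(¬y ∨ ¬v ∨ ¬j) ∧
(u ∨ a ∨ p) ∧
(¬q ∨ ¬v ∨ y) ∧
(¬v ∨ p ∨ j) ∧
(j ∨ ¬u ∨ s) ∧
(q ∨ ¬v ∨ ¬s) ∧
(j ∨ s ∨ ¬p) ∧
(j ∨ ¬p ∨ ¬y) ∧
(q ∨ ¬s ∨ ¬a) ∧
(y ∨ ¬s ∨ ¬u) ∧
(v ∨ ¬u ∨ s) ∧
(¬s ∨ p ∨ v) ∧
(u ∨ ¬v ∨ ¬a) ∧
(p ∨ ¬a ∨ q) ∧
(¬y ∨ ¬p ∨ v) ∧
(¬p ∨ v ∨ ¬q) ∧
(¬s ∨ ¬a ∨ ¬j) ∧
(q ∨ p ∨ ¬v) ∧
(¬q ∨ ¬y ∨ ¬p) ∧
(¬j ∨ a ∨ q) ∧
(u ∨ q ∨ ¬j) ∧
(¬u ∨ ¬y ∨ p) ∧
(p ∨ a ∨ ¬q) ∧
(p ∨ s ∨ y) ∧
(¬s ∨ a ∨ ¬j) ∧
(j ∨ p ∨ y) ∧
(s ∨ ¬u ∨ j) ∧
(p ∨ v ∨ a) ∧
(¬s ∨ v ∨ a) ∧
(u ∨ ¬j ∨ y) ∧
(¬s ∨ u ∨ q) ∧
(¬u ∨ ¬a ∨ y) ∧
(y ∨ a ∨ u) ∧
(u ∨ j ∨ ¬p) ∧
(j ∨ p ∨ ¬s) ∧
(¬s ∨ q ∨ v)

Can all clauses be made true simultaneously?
Yes

Yes, the formula is satisfiable.

One satisfying assignment is: u=False, v=False, j=False, a=True, y=True, q=True, p=False, s=False

Verification: With this assignment, all 40 clauses evaluate to true.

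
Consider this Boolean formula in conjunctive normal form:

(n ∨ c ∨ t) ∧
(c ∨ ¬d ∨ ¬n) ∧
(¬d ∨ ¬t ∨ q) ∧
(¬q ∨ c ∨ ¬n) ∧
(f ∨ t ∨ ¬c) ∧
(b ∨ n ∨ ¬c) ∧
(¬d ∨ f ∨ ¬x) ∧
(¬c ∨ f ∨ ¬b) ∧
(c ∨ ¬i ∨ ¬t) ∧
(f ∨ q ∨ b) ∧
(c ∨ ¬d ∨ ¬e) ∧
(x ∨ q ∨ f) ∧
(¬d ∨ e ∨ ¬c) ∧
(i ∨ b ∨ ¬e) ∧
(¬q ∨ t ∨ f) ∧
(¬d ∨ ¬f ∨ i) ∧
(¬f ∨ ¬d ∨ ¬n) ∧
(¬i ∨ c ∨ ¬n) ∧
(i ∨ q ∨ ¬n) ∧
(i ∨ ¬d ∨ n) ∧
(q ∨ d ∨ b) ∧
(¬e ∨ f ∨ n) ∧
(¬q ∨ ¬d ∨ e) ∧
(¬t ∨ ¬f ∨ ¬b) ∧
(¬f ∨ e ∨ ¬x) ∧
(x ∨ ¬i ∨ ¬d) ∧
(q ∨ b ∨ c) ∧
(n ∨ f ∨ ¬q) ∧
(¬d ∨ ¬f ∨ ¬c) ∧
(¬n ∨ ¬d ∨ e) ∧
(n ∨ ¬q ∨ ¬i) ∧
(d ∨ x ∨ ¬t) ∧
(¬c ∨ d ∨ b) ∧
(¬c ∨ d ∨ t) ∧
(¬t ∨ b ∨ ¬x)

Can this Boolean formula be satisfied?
Yes

Yes, the formula is satisfiable.

One satisfying assignment is: i=False, q=False, b=True, f=False, x=True, n=False, d=False, c=False, t=True, e=False

Verification: With this assignment, all 35 clauses evaluate to true.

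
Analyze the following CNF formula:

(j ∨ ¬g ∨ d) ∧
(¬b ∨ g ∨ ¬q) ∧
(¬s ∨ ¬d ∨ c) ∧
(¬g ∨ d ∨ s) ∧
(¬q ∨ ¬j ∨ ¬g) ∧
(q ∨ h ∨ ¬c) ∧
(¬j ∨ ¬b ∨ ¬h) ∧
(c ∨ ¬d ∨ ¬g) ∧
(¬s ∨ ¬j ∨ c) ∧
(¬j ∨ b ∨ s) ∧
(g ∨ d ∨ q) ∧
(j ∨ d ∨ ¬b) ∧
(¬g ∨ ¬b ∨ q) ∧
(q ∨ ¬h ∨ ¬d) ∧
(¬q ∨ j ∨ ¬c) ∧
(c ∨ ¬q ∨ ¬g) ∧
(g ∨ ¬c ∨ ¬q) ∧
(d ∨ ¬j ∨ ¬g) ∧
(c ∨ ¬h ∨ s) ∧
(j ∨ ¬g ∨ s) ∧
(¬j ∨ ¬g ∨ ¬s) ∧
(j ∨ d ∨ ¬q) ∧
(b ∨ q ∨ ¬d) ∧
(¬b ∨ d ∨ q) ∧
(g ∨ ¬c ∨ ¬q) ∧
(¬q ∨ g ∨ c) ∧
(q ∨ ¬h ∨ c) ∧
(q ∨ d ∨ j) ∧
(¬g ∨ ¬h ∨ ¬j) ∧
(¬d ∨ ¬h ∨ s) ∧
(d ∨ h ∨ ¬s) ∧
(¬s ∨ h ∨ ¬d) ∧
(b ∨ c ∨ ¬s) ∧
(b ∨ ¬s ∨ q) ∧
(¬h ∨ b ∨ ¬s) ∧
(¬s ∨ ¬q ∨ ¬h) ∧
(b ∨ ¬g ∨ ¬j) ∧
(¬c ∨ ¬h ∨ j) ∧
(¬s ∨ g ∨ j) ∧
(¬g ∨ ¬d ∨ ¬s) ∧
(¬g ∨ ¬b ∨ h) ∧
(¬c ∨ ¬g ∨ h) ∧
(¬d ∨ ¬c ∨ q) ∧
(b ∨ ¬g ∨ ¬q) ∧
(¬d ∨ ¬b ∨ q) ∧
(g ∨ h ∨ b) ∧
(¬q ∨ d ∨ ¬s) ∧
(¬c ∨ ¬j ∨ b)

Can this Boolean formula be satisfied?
No

No, the formula is not satisfiable.

No assignment of truth values to the variables can make all 48 clauses true simultaneously.

The formula is UNSAT (unsatisfiable).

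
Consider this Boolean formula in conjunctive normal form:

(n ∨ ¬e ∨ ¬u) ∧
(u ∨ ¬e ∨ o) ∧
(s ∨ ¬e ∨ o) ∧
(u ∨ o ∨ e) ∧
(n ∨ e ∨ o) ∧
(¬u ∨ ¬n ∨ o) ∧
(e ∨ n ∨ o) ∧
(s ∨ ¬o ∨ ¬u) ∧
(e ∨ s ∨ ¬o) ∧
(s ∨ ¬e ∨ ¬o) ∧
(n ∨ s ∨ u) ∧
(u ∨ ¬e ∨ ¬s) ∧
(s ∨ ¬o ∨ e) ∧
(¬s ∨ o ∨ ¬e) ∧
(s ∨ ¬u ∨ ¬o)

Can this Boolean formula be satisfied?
Yes

Yes, the formula is satisfiable.

One satisfying assignment is: e=False, s=True, n=True, u=False, o=True

Verification: With this assignment, all 15 clauses evaluate to true.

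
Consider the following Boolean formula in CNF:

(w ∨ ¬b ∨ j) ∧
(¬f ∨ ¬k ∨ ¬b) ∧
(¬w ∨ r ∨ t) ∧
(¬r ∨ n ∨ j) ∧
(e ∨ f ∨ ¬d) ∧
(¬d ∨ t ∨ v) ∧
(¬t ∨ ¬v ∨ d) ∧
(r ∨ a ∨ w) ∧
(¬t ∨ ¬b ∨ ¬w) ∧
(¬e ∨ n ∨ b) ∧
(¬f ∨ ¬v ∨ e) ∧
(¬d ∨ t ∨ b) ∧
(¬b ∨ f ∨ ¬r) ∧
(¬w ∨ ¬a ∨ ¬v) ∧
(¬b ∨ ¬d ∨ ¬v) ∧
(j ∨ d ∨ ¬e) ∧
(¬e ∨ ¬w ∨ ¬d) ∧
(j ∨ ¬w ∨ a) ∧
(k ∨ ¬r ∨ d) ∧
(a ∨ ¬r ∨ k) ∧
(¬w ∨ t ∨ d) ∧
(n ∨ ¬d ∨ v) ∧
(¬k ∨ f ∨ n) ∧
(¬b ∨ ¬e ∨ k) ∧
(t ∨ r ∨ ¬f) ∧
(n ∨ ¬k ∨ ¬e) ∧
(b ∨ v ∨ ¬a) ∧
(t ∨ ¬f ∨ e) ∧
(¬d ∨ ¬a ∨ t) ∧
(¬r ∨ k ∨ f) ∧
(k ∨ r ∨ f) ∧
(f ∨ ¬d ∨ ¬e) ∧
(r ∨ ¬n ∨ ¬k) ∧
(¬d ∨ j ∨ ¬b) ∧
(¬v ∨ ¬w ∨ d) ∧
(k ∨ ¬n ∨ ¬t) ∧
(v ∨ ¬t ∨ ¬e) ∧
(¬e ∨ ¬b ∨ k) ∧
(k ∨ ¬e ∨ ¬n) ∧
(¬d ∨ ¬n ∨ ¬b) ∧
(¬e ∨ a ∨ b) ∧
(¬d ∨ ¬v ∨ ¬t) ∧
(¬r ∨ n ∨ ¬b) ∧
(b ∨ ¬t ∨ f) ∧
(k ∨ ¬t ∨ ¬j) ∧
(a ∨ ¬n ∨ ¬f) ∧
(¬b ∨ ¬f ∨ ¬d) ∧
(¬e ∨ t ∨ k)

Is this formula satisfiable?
Yes

Yes, the formula is satisfiable.

One satisfying assignment is: b=False, v=False, a=False, e=False, w=True, j=True, r=False, n=False, f=True, k=True, t=True, d=False

Verification: With this assignment, all 48 clauses evaluate to true.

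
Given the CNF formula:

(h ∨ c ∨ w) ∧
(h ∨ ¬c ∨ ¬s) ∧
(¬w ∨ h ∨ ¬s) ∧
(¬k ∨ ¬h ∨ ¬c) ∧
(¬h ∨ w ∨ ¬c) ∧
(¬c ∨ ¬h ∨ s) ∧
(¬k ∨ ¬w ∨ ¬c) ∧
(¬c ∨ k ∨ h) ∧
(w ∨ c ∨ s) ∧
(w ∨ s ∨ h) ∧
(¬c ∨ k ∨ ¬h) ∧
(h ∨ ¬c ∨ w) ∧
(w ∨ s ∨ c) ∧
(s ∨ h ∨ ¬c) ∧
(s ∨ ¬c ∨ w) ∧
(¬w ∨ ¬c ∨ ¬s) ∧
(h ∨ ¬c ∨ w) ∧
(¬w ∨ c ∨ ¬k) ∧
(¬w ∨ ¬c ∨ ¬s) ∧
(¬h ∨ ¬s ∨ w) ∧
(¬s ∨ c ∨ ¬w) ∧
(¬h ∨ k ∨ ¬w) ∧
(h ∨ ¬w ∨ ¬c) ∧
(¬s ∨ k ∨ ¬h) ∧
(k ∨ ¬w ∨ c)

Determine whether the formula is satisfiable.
No

No, the formula is not satisfiable.

No assignment of truth values to the variables can make all 25 clauses true simultaneously.

The formula is UNSAT (unsatisfiable).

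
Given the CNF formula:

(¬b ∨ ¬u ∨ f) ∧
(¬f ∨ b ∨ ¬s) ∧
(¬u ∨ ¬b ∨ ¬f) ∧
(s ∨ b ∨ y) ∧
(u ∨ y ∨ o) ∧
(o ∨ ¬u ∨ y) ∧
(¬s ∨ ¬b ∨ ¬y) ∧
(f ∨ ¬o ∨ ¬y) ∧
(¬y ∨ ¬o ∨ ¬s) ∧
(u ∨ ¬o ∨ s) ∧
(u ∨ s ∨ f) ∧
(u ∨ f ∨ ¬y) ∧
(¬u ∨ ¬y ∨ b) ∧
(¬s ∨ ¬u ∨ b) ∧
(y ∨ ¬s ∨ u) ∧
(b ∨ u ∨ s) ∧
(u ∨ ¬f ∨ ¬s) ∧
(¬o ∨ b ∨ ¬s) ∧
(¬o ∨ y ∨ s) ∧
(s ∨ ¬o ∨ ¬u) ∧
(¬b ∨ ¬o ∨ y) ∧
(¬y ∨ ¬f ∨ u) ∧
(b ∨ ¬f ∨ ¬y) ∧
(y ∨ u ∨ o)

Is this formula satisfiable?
No

No, the formula is not satisfiable.

No assignment of truth values to the variables can make all 24 clauses true simultaneously.

The formula is UNSAT (unsatisfiable).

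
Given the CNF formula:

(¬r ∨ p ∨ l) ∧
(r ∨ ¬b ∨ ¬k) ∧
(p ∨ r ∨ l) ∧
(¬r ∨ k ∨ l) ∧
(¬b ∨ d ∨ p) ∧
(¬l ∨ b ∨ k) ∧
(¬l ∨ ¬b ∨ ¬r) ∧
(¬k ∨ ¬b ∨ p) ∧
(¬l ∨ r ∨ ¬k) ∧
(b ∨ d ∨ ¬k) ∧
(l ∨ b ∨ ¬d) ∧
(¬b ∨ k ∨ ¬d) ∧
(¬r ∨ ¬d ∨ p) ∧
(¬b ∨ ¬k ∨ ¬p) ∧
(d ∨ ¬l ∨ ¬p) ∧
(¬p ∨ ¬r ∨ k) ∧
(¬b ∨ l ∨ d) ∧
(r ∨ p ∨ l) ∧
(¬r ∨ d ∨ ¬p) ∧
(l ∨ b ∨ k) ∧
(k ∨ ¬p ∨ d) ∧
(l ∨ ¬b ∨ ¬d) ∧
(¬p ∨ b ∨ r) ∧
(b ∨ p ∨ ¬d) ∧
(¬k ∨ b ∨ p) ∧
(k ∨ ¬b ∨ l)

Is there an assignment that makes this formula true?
Yes

Yes, the formula is satisfiable.

One satisfying assignment is: r=True, k=True, b=False, l=True, d=True, p=True

Verification: With this assignment, all 26 clauses evaluate to true.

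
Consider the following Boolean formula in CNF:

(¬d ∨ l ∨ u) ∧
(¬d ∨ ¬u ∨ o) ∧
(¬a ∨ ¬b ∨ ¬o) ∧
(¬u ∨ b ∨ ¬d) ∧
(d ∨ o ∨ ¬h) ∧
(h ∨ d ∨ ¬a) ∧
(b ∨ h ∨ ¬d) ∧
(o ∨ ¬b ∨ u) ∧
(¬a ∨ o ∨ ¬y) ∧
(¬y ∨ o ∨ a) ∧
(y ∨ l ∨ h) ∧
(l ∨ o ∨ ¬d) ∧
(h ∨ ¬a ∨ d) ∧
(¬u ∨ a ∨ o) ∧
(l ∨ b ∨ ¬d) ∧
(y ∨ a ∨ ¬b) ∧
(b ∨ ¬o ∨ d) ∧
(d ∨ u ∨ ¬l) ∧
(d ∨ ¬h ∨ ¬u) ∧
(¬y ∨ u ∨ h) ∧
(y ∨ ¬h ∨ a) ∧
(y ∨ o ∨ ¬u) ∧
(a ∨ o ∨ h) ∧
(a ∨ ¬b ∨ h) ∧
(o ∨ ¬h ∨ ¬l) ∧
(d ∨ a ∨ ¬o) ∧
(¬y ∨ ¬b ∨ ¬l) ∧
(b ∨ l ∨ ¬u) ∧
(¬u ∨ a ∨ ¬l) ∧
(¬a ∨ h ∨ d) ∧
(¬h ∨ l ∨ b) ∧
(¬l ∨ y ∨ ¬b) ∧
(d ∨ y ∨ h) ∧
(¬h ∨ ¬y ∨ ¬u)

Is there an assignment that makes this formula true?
Yes

Yes, the formula is satisfiable.

One satisfying assignment is: a=True, u=False, h=True, y=False, d=True, o=True, l=True, b=False

Verification: With this assignment, all 34 clauses evaluate to true.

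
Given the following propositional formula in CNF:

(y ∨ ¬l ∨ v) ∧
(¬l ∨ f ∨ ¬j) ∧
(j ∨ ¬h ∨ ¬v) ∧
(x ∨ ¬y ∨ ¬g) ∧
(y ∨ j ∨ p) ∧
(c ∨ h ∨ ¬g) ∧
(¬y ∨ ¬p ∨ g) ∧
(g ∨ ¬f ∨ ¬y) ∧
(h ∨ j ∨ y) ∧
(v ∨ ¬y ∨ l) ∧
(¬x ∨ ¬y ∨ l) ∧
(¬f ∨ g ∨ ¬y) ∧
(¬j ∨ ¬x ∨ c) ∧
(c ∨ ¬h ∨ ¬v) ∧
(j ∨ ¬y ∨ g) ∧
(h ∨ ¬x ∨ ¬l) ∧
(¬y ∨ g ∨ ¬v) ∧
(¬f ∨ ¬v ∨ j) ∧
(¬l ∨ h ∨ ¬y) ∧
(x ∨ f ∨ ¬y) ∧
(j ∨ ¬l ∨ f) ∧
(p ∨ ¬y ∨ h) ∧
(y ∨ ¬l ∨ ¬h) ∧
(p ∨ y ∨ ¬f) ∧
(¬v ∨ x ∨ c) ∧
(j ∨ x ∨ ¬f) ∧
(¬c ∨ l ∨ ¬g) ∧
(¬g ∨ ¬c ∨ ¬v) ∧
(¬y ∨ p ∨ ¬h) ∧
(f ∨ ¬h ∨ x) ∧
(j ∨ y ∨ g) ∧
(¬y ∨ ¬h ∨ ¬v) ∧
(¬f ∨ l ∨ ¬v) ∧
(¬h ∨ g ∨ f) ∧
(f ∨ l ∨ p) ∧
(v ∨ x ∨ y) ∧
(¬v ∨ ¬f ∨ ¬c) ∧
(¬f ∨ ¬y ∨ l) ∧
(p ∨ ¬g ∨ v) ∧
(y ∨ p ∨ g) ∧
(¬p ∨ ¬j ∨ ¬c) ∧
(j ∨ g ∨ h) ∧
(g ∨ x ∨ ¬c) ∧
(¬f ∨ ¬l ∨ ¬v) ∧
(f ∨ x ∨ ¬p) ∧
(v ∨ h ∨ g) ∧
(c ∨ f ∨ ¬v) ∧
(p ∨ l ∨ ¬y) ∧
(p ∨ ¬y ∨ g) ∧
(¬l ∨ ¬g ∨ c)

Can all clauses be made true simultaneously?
Yes

Yes, the formula is satisfiable.

One satisfying assignment is: p=True, h=True, g=True, f=True, y=False, x=True, j=False, c=False, v=False, l=False

Verification: With this assignment, all 50 clauses evaluate to true.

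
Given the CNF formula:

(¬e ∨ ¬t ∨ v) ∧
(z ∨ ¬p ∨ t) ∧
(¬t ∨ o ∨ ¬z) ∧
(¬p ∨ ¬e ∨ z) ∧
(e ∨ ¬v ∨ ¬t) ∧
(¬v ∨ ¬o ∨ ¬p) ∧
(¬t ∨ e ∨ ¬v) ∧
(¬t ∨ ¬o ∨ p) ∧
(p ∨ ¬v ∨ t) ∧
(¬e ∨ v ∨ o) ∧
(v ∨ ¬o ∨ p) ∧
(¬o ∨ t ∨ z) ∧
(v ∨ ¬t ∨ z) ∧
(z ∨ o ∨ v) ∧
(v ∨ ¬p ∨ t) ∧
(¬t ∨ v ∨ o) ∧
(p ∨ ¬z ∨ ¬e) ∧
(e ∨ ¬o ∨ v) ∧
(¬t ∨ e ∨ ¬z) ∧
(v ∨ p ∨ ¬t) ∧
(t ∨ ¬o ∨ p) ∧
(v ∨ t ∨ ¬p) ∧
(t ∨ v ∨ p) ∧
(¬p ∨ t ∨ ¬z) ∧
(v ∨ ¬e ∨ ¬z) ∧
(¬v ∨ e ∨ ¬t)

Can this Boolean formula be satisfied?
Yes

Yes, the formula is satisfiable.

One satisfying assignment is: p=False, v=True, z=False, t=True, e=True, o=False

Verification: With this assignment, all 26 clauses evaluate to true.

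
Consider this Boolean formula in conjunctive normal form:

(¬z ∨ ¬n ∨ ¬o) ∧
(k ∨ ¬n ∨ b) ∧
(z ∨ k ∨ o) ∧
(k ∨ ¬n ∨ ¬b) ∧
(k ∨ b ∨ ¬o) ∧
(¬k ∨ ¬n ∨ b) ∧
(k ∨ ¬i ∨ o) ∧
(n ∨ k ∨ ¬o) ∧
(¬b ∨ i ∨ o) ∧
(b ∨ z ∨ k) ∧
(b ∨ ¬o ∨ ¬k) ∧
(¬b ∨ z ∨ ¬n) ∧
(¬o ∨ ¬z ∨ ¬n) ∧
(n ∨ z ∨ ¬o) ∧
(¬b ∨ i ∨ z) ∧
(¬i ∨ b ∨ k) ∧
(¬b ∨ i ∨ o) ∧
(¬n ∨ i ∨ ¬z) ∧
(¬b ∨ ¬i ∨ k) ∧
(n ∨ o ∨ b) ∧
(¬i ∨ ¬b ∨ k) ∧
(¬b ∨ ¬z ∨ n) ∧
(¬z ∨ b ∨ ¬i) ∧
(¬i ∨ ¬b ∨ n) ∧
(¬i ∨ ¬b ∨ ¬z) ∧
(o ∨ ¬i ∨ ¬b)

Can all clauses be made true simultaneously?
No

No, the formula is not satisfiable.

No assignment of truth values to the variables can make all 26 clauses true simultaneously.

The formula is UNSAT (unsatisfiable).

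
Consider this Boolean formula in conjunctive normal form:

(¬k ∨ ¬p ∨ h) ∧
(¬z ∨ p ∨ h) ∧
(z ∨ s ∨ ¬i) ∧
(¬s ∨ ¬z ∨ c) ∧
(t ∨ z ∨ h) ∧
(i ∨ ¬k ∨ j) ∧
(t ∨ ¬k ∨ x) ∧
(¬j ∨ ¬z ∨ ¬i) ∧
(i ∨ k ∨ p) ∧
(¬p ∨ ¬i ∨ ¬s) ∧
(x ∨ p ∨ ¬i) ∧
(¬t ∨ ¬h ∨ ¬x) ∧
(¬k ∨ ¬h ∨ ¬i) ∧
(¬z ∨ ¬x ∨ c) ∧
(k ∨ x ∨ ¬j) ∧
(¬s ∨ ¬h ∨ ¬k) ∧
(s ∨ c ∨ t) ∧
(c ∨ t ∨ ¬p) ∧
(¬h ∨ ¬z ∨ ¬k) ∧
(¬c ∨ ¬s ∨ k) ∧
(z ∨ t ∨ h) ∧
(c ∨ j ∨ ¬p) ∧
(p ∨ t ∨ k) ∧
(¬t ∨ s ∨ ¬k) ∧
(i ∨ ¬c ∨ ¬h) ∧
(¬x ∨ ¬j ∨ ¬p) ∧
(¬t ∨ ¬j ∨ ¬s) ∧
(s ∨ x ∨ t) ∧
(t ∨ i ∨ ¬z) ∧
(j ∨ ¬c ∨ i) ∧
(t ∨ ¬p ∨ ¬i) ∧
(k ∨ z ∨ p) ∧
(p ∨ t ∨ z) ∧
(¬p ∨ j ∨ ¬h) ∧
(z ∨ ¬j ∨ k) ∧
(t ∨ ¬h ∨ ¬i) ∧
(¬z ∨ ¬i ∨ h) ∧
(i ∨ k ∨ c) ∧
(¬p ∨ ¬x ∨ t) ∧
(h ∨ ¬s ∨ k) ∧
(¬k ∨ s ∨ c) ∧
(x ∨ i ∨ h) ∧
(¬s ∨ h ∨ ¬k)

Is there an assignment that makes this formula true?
No

No, the formula is not satisfiable.

No assignment of truth values to the variables can make all 43 clauses true simultaneously.

The formula is UNSAT (unsatisfiable).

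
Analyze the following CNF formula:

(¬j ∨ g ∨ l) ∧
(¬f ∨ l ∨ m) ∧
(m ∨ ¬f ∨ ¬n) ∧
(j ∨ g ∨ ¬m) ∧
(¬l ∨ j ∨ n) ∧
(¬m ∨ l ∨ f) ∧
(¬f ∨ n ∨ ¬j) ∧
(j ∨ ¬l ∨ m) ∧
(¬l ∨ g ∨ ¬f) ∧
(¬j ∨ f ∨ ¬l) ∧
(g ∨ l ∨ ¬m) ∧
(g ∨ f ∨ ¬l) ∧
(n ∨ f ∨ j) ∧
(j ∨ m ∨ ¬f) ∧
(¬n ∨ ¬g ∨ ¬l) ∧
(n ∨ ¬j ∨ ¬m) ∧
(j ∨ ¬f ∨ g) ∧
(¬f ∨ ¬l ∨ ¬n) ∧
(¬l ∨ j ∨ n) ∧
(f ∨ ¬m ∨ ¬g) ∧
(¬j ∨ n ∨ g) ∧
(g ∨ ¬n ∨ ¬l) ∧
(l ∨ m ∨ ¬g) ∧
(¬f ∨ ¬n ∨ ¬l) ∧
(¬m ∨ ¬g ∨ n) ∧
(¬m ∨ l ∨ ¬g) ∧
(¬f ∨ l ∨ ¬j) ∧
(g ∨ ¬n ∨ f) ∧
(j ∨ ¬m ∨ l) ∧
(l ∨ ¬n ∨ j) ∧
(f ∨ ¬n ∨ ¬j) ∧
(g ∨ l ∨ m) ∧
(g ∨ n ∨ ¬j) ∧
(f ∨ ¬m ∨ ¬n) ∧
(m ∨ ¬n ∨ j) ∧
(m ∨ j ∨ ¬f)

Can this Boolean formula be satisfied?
No

No, the formula is not satisfiable.

No assignment of truth values to the variables can make all 36 clauses true simultaneously.

The formula is UNSAT (unsatisfiable).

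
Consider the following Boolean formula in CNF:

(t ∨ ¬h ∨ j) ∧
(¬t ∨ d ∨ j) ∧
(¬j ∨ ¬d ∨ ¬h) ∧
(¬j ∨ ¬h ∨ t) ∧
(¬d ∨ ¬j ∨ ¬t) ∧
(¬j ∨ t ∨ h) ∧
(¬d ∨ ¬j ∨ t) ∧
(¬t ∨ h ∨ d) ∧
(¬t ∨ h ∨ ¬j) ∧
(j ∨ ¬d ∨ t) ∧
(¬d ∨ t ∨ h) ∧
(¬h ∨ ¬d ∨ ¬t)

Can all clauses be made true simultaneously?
Yes

Yes, the formula is satisfiable.

One satisfying assignment is: t=False, j=False, d=False, h=False

Verification: With this assignment, all 12 clauses evaluate to true.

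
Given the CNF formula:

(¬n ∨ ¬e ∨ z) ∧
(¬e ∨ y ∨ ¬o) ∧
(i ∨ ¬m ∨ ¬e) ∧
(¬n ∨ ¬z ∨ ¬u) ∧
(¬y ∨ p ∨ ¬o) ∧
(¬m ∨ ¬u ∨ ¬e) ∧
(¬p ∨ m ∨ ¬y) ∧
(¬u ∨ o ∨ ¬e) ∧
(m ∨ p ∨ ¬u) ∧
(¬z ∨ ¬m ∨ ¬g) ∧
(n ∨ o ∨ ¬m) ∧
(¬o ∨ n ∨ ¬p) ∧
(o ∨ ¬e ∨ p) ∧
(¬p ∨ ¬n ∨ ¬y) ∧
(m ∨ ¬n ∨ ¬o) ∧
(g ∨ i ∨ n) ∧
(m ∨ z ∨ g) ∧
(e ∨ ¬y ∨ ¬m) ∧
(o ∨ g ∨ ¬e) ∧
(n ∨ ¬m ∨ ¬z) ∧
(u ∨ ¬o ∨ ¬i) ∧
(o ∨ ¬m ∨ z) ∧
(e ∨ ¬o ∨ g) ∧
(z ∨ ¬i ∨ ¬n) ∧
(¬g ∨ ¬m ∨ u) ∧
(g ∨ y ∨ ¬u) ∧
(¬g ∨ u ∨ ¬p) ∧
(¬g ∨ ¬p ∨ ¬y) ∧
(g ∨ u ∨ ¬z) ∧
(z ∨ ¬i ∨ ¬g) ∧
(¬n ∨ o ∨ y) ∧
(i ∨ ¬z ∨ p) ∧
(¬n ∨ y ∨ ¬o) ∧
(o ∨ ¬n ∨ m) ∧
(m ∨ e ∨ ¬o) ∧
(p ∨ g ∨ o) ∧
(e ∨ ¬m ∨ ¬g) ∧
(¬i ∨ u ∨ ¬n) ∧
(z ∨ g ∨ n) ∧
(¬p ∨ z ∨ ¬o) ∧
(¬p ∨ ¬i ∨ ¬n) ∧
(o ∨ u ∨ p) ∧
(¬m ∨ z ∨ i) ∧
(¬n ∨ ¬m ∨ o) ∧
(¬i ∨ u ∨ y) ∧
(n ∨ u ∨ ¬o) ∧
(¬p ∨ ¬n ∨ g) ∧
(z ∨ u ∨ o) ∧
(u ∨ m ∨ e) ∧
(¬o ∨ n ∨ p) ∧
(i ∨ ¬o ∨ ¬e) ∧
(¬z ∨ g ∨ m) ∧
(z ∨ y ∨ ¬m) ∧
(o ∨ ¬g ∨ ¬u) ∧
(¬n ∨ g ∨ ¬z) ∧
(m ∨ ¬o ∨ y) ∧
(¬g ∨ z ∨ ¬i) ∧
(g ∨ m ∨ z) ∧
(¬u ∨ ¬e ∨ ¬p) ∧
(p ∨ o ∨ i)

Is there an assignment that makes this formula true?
No

No, the formula is not satisfiable.

No assignment of truth values to the variables can make all 60 clauses true simultaneously.

The formula is UNSAT (unsatisfiable).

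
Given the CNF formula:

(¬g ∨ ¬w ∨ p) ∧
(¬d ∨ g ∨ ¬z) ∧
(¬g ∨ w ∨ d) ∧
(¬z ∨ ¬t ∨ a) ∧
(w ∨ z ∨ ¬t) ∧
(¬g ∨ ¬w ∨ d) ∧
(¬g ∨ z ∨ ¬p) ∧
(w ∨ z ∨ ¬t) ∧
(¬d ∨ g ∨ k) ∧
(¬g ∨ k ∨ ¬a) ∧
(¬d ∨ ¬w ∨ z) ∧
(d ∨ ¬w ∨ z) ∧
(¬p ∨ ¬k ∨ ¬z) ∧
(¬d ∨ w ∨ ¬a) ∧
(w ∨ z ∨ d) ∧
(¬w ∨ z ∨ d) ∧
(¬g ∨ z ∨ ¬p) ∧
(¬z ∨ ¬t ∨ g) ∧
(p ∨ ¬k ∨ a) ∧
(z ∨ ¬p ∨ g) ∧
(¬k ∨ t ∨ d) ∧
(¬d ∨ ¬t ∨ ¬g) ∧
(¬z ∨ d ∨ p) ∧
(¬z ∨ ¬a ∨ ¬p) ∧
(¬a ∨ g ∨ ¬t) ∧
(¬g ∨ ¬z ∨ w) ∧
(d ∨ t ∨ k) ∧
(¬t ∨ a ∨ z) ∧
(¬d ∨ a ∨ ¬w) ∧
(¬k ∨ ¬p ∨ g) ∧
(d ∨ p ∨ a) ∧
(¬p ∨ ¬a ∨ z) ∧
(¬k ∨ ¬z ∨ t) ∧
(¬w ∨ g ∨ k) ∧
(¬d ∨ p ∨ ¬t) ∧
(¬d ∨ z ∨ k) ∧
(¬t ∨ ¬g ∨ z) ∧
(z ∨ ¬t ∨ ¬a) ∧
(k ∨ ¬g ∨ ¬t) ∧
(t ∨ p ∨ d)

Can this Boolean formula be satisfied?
No

No, the formula is not satisfiable.

No assignment of truth values to the variables can make all 40 clauses true simultaneously.

The formula is UNSAT (unsatisfiable).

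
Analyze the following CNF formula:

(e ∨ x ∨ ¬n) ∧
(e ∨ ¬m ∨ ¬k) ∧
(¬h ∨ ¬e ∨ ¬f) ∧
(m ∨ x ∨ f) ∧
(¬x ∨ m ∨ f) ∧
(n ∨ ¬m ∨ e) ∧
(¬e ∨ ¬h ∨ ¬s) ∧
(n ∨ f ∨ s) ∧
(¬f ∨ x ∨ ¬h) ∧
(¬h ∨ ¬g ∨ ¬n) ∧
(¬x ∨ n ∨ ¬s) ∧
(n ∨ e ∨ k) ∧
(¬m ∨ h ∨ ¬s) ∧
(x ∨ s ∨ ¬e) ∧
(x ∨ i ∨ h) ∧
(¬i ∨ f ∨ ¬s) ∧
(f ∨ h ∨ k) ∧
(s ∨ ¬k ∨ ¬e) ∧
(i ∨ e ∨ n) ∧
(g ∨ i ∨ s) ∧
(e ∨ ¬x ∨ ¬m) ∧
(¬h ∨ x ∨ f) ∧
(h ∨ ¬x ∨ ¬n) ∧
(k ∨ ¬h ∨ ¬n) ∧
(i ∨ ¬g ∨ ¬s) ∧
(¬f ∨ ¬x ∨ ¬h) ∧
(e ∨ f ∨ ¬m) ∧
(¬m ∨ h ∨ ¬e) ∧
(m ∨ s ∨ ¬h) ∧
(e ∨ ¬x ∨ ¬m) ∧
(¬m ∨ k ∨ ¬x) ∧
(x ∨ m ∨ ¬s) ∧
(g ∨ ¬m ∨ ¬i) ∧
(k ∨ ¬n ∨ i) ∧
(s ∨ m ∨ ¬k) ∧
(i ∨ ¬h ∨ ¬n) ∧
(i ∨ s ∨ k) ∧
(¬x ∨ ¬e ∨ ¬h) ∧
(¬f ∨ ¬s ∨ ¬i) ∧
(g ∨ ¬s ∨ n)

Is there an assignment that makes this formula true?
Yes

Yes, the formula is satisfiable.

One satisfying assignment is: e=True, i=True, g=True, f=True, k=False, s=False, h=False, m=False, x=True, n=False

Verification: With this assignment, all 40 clauses evaluate to true.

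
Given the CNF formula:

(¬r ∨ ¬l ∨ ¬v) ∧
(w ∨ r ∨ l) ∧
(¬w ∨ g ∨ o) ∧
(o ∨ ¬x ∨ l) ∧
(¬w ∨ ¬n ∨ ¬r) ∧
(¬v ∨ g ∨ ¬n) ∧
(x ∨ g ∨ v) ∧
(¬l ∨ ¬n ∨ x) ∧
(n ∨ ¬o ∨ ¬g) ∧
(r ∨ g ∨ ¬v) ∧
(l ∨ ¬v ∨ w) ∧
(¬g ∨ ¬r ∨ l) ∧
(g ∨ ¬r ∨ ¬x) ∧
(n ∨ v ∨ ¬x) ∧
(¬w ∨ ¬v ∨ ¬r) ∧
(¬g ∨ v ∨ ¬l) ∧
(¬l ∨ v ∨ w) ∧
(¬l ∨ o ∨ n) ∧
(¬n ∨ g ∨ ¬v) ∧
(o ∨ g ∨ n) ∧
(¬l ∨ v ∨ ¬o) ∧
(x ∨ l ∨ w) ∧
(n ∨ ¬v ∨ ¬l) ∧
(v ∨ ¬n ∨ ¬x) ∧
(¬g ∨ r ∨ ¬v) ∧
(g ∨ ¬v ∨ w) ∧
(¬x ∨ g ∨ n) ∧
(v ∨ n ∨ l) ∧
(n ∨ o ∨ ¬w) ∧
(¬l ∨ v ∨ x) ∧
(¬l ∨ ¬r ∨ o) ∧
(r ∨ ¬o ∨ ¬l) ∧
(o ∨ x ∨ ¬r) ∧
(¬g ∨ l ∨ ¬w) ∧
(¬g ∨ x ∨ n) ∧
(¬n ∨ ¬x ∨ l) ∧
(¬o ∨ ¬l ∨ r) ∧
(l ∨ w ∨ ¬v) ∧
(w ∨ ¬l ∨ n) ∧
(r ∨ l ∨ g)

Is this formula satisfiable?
No

No, the formula is not satisfiable.

No assignment of truth values to the variables can make all 40 clauses true simultaneously.

The formula is UNSAT (unsatisfiable).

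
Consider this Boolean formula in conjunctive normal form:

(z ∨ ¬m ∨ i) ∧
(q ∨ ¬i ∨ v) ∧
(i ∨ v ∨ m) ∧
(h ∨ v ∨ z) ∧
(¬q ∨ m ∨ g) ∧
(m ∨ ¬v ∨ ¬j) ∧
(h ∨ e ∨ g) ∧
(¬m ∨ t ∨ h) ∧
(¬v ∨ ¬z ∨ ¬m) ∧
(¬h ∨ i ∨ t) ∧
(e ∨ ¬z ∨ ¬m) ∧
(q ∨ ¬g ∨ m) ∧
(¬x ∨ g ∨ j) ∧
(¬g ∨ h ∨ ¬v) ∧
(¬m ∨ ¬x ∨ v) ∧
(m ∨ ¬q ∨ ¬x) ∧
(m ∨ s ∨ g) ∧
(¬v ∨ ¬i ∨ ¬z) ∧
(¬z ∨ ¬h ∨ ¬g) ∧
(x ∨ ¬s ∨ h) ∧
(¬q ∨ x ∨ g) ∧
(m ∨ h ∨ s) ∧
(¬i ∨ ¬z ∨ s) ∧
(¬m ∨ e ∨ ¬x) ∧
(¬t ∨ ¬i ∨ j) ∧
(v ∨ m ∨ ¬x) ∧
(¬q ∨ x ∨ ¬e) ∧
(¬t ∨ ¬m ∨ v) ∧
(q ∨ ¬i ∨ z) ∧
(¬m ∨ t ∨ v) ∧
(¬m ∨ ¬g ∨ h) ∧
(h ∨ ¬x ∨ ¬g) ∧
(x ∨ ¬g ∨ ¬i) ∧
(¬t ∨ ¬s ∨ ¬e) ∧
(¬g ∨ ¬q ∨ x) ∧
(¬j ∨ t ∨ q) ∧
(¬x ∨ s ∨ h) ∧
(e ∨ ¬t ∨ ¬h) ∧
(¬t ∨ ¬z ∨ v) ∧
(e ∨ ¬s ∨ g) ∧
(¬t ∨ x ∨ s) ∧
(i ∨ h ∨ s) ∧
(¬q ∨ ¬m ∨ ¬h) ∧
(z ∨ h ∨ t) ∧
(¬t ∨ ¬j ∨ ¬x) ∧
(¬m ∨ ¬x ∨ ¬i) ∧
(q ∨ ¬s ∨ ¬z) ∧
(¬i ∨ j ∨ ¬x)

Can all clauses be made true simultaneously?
No

No, the formula is not satisfiable.

No assignment of truth values to the variables can make all 48 clauses true simultaneously.

The formula is UNSAT (unsatisfiable).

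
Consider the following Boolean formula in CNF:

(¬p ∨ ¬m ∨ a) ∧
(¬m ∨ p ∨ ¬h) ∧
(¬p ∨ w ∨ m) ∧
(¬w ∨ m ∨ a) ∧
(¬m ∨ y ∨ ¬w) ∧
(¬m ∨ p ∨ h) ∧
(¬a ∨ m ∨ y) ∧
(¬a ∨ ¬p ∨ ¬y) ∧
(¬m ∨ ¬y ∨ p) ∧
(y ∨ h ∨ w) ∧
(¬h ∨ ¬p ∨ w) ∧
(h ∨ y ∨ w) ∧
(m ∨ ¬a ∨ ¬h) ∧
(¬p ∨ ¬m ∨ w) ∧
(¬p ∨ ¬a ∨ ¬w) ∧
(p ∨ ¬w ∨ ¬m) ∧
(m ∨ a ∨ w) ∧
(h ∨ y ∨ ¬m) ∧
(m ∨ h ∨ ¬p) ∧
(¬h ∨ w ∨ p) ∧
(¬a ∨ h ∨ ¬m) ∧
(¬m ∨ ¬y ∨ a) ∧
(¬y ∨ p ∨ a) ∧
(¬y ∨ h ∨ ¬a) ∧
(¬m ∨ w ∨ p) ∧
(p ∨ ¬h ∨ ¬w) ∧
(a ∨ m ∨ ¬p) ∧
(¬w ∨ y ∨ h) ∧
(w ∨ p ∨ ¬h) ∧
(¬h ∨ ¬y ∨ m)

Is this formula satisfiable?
No

No, the formula is not satisfiable.

No assignment of truth values to the variables can make all 30 clauses true simultaneously.

The formula is UNSAT (unsatisfiable).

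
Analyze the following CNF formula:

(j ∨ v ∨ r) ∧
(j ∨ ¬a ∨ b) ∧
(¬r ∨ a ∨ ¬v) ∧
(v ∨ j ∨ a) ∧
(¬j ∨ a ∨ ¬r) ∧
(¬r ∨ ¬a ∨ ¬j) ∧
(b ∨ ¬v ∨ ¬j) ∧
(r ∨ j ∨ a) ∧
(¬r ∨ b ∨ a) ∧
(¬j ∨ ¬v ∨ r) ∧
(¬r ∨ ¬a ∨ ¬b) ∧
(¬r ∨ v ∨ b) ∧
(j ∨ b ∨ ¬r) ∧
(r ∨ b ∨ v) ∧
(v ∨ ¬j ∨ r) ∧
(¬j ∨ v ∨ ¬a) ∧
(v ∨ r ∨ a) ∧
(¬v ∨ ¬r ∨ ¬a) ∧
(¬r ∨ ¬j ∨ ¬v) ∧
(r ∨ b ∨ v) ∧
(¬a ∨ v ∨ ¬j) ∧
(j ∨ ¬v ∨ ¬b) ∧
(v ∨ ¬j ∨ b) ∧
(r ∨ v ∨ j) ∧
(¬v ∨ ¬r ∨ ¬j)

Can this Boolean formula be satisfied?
No

No, the formula is not satisfiable.

No assignment of truth values to the variables can make all 25 clauses true simultaneously.

The formula is UNSAT (unsatisfiable).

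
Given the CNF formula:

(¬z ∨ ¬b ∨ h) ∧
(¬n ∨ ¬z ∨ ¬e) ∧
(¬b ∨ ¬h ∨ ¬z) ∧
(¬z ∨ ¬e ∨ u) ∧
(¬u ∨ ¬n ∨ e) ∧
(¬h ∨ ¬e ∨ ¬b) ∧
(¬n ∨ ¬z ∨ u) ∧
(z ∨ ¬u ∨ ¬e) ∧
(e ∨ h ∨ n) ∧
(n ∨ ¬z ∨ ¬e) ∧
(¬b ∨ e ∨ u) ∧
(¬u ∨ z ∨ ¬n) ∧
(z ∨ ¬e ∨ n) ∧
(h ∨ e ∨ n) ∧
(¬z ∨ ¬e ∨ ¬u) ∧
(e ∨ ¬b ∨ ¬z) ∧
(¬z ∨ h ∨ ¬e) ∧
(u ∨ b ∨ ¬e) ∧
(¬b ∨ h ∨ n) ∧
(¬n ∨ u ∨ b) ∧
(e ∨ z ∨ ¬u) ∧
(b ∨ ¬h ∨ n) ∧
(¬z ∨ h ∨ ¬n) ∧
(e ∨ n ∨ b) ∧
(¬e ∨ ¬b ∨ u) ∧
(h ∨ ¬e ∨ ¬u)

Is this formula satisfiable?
No

No, the formula is not satisfiable.

No assignment of truth values to the variables can make all 26 clauses true simultaneously.

The formula is UNSAT (unsatisfiable).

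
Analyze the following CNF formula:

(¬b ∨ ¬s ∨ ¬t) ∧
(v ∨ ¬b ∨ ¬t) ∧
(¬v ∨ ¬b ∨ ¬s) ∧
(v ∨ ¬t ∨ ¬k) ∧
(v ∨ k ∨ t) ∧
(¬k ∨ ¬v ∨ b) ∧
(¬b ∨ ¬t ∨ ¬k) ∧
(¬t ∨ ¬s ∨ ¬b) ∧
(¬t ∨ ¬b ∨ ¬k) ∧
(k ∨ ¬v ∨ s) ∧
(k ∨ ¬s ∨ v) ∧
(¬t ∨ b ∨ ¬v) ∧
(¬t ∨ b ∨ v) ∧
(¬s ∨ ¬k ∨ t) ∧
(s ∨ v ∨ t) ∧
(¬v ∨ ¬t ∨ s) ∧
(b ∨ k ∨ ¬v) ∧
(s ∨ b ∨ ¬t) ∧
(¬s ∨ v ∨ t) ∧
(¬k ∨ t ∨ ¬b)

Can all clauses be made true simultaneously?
No

No, the formula is not satisfiable.

No assignment of truth values to the variables can make all 20 clauses true simultaneously.

The formula is UNSAT (unsatisfiable).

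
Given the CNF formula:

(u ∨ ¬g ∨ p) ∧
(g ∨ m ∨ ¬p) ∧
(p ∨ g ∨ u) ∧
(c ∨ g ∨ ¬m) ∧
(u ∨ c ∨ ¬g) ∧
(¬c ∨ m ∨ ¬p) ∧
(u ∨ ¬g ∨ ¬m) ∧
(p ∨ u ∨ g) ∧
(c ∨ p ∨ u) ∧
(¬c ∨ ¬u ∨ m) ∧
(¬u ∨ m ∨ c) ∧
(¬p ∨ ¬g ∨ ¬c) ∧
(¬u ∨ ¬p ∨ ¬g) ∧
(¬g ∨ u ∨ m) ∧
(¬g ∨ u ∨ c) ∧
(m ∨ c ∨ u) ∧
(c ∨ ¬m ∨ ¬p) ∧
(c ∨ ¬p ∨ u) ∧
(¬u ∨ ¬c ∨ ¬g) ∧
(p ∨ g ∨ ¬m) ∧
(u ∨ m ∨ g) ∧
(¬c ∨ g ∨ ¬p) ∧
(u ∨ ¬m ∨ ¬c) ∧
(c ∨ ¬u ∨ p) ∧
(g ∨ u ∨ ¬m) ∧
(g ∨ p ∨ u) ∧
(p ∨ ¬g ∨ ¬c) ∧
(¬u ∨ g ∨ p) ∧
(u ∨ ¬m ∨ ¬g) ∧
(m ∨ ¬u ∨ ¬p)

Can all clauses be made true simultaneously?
No

No, the formula is not satisfiable.

No assignment of truth values to the variables can make all 30 clauses true simultaneously.

The formula is UNSAT (unsatisfiable).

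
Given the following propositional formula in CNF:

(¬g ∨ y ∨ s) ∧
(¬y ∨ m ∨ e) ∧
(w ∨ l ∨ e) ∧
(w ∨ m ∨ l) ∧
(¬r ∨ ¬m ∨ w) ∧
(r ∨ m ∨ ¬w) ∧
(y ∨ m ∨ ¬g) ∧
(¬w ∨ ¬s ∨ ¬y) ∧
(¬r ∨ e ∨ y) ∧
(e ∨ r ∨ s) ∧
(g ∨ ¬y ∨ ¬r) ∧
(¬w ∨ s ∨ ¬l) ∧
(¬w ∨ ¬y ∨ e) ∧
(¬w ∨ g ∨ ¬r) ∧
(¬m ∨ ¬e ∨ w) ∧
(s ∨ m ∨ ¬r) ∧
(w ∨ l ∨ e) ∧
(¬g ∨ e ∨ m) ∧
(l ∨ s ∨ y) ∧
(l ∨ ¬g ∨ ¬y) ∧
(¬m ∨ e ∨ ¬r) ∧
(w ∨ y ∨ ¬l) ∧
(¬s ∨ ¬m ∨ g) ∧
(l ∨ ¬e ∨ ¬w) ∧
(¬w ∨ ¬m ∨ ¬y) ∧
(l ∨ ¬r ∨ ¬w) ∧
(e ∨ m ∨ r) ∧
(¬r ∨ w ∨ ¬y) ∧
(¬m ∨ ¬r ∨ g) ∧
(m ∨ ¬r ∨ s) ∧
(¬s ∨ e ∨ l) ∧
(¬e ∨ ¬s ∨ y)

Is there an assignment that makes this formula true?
Yes

Yes, the formula is satisfiable.

One satisfying assignment is: s=False, w=False, y=True, r=False, g=False, l=True, m=False, e=True

Verification: With this assignment, all 32 clauses evaluate to true.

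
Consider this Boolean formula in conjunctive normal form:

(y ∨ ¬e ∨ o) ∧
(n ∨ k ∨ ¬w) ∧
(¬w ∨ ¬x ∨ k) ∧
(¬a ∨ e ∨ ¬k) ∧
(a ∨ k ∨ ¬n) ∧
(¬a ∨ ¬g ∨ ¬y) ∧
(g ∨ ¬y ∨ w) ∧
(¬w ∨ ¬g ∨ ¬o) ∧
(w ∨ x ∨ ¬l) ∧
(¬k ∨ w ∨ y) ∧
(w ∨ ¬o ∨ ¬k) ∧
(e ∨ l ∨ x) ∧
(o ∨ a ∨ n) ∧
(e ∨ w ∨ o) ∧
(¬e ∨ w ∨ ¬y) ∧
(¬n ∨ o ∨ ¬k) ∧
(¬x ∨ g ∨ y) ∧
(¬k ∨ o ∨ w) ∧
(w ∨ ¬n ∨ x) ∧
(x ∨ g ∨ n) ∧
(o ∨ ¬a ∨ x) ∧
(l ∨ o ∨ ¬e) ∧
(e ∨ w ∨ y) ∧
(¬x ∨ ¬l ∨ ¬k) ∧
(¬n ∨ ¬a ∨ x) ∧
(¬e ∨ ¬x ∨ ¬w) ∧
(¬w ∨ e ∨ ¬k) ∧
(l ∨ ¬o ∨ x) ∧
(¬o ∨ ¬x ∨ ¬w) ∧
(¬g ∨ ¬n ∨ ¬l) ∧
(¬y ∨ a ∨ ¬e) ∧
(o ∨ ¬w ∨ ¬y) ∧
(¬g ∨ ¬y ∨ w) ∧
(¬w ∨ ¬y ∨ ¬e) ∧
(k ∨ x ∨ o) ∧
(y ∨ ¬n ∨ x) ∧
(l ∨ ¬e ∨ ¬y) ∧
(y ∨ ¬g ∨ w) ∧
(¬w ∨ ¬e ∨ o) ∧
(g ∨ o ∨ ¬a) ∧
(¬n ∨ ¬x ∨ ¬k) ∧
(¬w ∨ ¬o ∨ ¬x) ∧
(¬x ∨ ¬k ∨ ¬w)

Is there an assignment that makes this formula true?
No

No, the formula is not satisfiable.

No assignment of truth values to the variables can make all 43 clauses true simultaneously.

The formula is UNSAT (unsatisfiable).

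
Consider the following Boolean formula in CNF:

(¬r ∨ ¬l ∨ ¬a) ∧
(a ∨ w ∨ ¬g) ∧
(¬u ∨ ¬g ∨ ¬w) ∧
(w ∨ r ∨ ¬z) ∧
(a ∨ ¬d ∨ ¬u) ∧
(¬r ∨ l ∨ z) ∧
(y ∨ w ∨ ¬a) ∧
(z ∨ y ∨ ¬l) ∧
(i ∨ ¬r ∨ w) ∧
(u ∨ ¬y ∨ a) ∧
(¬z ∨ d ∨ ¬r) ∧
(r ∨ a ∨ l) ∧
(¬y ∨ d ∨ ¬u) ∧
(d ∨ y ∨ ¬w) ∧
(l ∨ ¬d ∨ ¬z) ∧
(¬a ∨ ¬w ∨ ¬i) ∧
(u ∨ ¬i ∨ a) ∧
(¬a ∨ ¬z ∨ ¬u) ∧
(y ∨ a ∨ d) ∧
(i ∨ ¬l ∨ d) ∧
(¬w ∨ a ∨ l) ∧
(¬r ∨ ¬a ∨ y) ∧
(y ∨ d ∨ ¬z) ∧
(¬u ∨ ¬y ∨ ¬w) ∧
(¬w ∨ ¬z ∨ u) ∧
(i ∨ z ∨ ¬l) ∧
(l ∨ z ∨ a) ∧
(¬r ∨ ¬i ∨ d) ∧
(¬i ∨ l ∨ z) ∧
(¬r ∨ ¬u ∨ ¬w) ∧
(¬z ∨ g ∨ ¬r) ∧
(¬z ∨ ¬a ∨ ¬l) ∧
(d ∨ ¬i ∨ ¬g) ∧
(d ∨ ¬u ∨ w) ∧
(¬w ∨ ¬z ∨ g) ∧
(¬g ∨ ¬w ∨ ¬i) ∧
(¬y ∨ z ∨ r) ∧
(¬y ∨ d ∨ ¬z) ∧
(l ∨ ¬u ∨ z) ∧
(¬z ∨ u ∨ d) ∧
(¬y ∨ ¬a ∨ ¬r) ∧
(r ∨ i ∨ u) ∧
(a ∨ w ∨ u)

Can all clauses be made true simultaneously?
No

No, the formula is not satisfiable.

No assignment of truth values to the variables can make all 43 clauses true simultaneously.

The formula is UNSAT (unsatisfiable).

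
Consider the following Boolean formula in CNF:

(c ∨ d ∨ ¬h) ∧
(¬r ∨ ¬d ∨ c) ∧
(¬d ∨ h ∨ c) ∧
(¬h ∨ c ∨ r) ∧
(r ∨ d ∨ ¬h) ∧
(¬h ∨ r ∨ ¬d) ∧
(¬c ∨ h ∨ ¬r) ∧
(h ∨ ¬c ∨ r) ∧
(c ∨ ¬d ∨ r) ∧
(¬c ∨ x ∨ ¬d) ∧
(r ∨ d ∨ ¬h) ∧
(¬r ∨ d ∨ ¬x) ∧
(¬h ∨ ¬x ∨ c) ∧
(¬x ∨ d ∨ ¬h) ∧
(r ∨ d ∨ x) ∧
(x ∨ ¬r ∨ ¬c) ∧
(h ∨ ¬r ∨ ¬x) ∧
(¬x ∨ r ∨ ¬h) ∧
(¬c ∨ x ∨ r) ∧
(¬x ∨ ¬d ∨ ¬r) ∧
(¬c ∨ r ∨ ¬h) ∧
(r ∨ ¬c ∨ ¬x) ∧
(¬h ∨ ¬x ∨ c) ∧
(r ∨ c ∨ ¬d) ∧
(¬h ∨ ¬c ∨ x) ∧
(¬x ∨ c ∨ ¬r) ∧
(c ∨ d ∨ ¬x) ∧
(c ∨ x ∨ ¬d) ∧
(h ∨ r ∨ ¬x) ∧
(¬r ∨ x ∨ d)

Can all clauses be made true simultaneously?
No

No, the formula is not satisfiable.

No assignment of truth values to the variables can make all 30 clauses true simultaneously.

The formula is UNSAT (unsatisfiable).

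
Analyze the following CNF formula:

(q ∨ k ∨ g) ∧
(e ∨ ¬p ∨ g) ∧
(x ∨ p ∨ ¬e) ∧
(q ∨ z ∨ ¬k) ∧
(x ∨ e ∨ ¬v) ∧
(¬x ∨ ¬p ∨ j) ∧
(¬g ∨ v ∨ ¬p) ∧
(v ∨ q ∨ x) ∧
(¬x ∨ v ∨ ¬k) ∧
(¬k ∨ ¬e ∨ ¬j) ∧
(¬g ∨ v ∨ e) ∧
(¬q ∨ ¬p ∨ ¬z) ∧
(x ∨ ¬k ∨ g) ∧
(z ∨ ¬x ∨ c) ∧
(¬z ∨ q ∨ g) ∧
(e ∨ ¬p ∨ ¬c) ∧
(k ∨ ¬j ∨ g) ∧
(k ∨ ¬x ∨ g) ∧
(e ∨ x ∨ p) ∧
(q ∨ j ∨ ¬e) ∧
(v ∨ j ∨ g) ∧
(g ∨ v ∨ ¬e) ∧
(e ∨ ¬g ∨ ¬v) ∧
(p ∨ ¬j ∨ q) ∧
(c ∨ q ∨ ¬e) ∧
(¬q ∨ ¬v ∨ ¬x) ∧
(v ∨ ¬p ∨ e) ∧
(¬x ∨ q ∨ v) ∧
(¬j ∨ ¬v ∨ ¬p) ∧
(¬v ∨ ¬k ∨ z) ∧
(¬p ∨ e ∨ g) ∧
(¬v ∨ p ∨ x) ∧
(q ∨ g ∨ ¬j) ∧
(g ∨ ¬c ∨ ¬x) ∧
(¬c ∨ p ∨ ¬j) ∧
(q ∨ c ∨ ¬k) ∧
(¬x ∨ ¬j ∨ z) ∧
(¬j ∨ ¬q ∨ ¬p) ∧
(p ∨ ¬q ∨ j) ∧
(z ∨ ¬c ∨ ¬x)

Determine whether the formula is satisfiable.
Yes

Yes, the formula is satisfiable.

One satisfying assignment is: p=False, z=True, j=True, e=True, c=False, x=True, k=False, g=True, v=False, q=True

Verification: With this assignment, all 40 clauses evaluate to true.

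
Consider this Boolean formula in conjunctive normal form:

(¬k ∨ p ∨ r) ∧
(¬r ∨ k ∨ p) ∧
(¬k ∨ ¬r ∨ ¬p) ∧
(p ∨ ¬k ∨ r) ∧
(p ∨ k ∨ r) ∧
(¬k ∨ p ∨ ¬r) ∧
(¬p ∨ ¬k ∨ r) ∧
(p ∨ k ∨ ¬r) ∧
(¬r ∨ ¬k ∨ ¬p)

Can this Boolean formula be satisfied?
Yes

Yes, the formula is satisfiable.

One satisfying assignment is: k=False, p=True, r=True

Verification: With this assignment, all 9 clauses evaluate to true.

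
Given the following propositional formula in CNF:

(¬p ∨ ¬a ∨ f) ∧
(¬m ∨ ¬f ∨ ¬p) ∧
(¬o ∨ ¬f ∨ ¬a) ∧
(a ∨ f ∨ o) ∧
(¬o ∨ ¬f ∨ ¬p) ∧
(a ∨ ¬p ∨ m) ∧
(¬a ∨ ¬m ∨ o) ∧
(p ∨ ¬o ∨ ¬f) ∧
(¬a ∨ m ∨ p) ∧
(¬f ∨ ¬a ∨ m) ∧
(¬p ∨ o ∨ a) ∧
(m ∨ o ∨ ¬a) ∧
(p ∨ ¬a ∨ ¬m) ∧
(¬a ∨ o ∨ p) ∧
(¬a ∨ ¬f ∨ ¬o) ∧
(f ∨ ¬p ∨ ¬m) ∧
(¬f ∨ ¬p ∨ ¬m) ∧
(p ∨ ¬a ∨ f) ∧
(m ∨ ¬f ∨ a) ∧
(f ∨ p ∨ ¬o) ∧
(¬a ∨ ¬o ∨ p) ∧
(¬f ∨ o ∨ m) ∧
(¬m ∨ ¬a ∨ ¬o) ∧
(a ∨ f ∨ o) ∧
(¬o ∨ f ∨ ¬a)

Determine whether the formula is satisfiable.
Yes

Yes, the formula is satisfiable.

One satisfying assignment is: a=False, o=False, f=True, m=True, p=False

Verification: With this assignment, all 25 clauses evaluate to true.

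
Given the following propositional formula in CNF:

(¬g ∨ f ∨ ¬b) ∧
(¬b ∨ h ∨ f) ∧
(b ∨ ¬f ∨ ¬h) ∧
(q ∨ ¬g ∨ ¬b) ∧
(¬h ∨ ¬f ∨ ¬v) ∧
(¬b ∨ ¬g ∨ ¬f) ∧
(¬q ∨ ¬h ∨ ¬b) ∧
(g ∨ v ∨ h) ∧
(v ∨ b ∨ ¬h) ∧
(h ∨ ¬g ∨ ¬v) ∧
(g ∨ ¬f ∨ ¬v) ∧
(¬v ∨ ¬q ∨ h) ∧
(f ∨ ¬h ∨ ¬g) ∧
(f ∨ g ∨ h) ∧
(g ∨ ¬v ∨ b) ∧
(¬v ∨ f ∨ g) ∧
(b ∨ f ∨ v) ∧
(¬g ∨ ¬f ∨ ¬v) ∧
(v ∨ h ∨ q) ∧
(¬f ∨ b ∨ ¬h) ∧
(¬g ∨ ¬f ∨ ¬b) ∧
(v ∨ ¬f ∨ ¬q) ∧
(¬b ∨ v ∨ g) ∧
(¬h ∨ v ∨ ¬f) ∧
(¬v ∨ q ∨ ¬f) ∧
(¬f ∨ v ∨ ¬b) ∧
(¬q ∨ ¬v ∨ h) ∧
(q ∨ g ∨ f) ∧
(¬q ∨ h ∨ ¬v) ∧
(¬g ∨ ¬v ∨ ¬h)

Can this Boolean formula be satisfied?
No

No, the formula is not satisfiable.

No assignment of truth values to the variables can make all 30 clauses true simultaneously.

The formula is UNSAT (unsatisfiable).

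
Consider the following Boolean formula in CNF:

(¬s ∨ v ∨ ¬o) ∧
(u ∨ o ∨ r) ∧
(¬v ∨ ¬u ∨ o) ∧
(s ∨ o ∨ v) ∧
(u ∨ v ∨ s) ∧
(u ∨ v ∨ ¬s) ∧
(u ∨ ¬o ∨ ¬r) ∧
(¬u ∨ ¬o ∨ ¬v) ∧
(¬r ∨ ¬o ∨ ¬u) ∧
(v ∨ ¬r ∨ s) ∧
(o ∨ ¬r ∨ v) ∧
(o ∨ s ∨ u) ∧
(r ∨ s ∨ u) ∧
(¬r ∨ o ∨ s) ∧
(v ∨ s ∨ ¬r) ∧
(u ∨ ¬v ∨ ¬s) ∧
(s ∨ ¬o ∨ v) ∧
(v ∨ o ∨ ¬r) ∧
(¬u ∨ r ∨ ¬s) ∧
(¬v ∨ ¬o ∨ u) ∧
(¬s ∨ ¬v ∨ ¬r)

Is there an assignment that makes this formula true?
No

No, the formula is not satisfiable.

No assignment of truth values to the variables can make all 21 clauses true simultaneously.

The formula is UNSAT (unsatisfiable).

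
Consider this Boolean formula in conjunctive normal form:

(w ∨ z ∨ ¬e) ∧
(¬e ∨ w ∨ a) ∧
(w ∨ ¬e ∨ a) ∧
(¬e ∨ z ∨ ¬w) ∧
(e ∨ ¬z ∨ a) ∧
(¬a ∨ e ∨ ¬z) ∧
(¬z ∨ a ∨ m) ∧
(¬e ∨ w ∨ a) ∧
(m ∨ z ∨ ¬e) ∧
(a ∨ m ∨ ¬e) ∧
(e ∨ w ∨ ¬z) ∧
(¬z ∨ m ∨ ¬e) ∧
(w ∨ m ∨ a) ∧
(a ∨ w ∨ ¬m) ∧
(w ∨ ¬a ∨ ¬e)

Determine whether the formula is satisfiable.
Yes

Yes, the formula is satisfiable.

One satisfying assignment is: w=True, m=False, e=False, z=False, a=False

Verification: With this assignment, all 15 clauses evaluate to true.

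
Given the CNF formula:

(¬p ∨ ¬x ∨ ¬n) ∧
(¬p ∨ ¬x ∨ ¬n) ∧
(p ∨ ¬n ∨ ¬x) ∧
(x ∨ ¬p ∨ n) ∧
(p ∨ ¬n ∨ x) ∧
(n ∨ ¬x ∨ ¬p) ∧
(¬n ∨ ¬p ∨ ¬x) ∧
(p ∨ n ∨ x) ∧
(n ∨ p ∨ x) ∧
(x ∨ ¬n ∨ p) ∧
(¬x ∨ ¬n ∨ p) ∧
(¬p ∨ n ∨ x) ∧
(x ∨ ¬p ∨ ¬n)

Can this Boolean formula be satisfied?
Yes

Yes, the formula is satisfiable.

One satisfying assignment is: p=False, n=False, x=True

Verification: With this assignment, all 13 clauses evaluate to true.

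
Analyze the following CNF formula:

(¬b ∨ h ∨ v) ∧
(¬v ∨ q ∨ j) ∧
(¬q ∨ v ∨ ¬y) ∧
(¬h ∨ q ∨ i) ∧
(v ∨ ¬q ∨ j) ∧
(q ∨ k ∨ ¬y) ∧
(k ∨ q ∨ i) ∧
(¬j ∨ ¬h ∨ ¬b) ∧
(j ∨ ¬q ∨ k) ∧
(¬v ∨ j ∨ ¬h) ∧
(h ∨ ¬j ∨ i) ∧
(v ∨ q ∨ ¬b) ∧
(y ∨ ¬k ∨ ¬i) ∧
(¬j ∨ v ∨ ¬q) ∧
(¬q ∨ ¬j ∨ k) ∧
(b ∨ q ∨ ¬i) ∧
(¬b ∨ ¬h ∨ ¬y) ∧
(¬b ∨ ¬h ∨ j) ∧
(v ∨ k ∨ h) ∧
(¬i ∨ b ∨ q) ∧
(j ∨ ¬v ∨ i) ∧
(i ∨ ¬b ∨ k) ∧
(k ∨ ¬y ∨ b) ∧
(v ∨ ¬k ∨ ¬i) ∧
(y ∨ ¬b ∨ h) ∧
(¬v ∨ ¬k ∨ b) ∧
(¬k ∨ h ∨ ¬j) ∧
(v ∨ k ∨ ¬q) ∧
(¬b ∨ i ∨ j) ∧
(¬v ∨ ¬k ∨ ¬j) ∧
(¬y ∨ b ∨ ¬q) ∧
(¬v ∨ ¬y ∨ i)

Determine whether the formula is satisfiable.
Yes

Yes, the formula is satisfiable.

One satisfying assignment is: b=False, q=False, y=False, v=False, k=True, j=False, h=False, i=False

Verification: With this assignment, all 32 clauses evaluate to true.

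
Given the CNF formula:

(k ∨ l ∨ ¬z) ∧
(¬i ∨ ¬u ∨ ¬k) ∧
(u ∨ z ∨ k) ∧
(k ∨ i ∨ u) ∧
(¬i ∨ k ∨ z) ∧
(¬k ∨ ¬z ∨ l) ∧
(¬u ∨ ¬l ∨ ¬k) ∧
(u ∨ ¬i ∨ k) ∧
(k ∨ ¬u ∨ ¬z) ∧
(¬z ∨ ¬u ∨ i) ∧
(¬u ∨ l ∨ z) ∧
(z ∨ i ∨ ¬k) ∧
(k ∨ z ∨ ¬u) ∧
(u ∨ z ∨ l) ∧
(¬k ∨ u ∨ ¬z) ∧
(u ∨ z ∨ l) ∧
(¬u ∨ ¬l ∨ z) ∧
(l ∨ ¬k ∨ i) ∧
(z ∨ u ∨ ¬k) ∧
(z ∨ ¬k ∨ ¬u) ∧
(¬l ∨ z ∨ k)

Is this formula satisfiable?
No

No, the formula is not satisfiable.

No assignment of truth values to the variables can make all 21 clauses true simultaneously.

The formula is UNSAT (unsatisfiable).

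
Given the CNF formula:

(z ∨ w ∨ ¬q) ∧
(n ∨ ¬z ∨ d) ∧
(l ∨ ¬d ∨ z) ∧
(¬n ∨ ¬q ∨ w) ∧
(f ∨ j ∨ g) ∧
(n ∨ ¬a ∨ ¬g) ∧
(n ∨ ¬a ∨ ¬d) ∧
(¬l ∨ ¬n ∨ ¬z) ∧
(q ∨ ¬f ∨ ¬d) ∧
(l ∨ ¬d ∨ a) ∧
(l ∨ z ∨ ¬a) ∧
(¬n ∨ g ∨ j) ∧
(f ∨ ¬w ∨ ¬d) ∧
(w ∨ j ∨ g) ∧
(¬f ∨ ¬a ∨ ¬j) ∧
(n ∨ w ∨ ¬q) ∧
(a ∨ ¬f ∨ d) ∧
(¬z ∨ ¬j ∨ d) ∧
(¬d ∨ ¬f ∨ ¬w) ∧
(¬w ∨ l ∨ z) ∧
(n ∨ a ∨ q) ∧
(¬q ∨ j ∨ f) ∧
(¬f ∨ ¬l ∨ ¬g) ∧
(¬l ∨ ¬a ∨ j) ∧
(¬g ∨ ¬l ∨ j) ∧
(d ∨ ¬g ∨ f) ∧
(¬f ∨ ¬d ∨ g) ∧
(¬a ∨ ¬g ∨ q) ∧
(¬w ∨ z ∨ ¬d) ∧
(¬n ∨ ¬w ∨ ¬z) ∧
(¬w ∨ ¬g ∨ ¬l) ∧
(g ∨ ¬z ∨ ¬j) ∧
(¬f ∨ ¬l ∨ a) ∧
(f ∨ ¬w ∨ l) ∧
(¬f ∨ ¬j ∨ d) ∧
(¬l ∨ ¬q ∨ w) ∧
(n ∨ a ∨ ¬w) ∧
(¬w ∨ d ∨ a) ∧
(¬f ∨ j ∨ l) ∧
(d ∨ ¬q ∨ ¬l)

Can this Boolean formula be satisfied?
Yes

Yes, the formula is satisfiable.

One satisfying assignment is: f=False, q=False, d=True, n=True, a=False, j=True, g=False, z=False, l=True, w=False

Verification: With this assignment, all 40 clauses evaluate to true.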